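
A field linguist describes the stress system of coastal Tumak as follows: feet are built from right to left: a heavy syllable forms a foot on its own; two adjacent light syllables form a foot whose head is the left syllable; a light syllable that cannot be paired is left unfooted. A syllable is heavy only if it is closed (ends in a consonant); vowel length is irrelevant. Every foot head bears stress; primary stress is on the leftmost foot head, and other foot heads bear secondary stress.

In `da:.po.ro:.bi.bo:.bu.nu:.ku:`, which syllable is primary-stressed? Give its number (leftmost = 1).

1

Weights: 1 da: L, 2 po L, 3 ro: L, 4 bi L, 5 bo: L, 6 bu L, 7 nu: L, 8 ku: L.
Parse right to left (heavy = foot alone; LL = one foot; stranded L unfooted): (ˈda:.po) (ˈro:.bi) (ˈbo:.bu) (ˈnu:.ku:).
Foot heads: 1, 3, 5, 7.
Primary stress on the leftmost head = syllable 1.
Primary stress: syllable 1 → ˈda:.po.ro:.bi.bo:.bu.nu:.ku:.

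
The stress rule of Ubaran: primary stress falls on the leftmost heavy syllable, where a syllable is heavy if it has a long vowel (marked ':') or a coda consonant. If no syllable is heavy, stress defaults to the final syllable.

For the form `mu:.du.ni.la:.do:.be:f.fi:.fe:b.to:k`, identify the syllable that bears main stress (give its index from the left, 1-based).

Weights: 1 mu: H, 2 du L, 3 ni L, 4 la: H, 5 do: H, 6 be:f H, 7 fi: H, 8 fe:b H, 9 to:k H.
Heavy syllables in the domain: 1, 4, 5, 6, 7, 8, 9. The leftmost is syllable 1 (mu:).
Primary stress: syllable 1 → ˈmu:.du.ni.la:.do:.be:f.fi:.fe:b.to:k.

1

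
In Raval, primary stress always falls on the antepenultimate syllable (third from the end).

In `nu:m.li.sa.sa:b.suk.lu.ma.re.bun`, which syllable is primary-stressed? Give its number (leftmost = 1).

7

The word has 9 syllables; the antepenultimate syllable (third from the end) is syllable 7 (ma).
Primary stress: syllable 7 → nu:m.li.sa.sa:b.suk.lu.ˈma.re.bun.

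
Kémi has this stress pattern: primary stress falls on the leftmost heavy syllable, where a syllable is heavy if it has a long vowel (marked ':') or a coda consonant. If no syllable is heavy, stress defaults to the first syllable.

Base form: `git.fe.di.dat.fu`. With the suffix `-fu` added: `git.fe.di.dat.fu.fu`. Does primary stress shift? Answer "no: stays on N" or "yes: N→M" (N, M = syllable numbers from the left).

Base `git.fe.di.dat.fu` (5 syllables):
  Weights: 1 git H, 2 fe L, 3 di L, 4 dat H, 5 fu L.
  Heavy syllables in the domain: 1, 4. The leftmost is syllable 1 (git).
  → primary stress on syllable 1.
Suffixed `git.fe.di.dat.fu.fu` (6 syllables):
  Weights: 1 git H, 2 fe L, 3 di L, 4 dat H, 5 fu L, 6 fu L.
  Heavy syllables in the domain: 1, 4. The leftmost is syllable 1 (git).
  → primary stress on syllable 1.

no: stays on 1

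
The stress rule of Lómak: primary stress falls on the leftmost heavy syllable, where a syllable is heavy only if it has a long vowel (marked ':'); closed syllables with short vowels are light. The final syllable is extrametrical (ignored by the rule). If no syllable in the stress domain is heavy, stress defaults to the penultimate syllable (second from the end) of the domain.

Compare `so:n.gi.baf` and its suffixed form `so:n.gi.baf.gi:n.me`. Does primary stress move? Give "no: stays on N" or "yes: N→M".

no: stays on 1

Base `so:n.gi.baf` (3 syllables):
  The final syllable (3, baf) is extrametrical; the stress domain is syllables 1–2.
  Weights: 1 so:n H, 2 gi L.
  Heavy syllables in the domain: 1. The leftmost is syllable 1 (so:n).
  → primary stress on syllable 1.
Suffixed `so:n.gi.baf.gi:n.me` (5 syllables):
  The final syllable (5, me) is extrametrical; the stress domain is syllables 1–4.
  Weights: 1 so:n H, 2 gi L, 3 baf L, 4 gi:n H.
  Heavy syllables in the domain: 1, 4. The leftmost is syllable 1 (so:n).
  → primary stress on syllable 1.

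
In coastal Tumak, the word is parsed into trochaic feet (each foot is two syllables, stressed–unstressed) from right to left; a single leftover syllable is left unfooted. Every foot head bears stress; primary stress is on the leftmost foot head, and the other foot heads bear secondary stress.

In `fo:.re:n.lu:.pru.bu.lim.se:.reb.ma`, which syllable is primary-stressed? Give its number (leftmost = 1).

2

Parse right to left into trochaic (ˈσσ) feet: fo: (ˈre:n.lu:) (ˈpru.bu) (ˈlim.se:) (ˈreb.ma). Syllable 1 is left unfooted.
Foot heads (stressed positions): 2, 4, 6, 8.
End Rule Leftmost: primary stress on the leftmost head = syllable 2.
Primary stress: syllable 2 → fo:.ˈre:n.lu:.pru.bu.lim.se:.reb.ma.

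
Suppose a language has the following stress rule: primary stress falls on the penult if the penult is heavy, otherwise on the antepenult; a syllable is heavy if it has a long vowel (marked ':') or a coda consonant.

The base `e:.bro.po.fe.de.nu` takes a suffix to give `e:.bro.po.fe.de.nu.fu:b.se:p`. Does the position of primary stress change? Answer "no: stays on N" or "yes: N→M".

Base `e:.bro.po.fe.de.nu` (6 syllables):
  Weights: 4 fe L, 5 de L, 6 nu L.
  The penult (syllable 5, de) is light, so stress falls on the antepenult (syllable 4, fe).
  → primary stress on syllable 4.
Suffixed `e:.bro.po.fe.de.nu.fu:b.se:p` (8 syllables):
  Weights: 6 nu L, 7 fu:b H, 8 se:p H.
  The penult (syllable 7, fu:b) is heavy, so it takes stress.
  → primary stress on syllable 7.

yes: 4→7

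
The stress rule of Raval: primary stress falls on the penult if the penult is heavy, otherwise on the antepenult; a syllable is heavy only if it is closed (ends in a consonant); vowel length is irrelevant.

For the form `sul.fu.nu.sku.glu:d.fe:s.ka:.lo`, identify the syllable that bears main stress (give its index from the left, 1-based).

6

Weights: 6 fe:s H, 7 ka: L, 8 lo L.
The penult (syllable 7, ka:) is light, so stress falls on the antepenult (syllable 6, fe:s).
Primary stress: syllable 6 → sul.fu.nu.sku.glu:d.ˈfe:s.ka:.lo.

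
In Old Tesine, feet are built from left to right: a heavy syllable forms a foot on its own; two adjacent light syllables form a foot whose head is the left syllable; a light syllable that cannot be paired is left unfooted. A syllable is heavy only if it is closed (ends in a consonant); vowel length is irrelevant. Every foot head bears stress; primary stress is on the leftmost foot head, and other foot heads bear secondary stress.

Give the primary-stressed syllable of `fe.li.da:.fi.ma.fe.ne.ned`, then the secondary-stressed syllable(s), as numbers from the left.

primary 1, secondary 3, 5, 8

Weights: 1 fe L, 2 li L, 3 da: L, 4 fi L, 5 ma L, 6 fe L, 7 ne L, 8 ned H.
Parse left to right (heavy = foot alone; LL = one foot; stranded L unfooted): (ˈfe.li) (ˈda:.fi) (ˈma.fe) ne (ˈned).
Foot heads: 1, 3, 5, 8.
Primary stress on the leftmost head = syllable 1.
Secondary stress on 3, 5, 8: ˈfe.li.ˌda:.fi.ˌma.fe.ne.ˌned.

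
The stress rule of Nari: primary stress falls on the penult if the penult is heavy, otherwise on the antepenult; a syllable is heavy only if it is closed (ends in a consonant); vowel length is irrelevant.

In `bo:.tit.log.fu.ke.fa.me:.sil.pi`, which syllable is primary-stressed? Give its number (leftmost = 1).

8

Weights: 7 me: L, 8 sil H, 9 pi L.
The penult (syllable 8, sil) is heavy, so it takes stress.
Primary stress: syllable 8 → bo:.tit.log.fu.ke.fa.me:.ˈsil.pi.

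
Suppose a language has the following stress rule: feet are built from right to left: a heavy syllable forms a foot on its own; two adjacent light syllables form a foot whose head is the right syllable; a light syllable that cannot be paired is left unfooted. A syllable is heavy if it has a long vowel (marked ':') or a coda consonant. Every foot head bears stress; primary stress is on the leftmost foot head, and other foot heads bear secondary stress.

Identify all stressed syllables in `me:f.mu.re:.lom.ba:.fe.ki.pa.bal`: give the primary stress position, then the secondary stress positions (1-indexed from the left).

primary 1, secondary 3, 4, 5, 8, 9

Weights: 1 me:f H, 2 mu L, 3 re: H, 4 lom H, 5 ba: H, 6 fe L, 7 ki L, 8 pa L, 9 bal H.
Parse right to left (heavy = foot alone; LL = one foot; stranded L unfooted): (ˈme:f) mu (ˈre:) (ˈlom) (ˈba:) fe (ki.ˈpa) (ˈbal).
Foot heads: 1, 3, 4, 5, 8, 9.
Primary stress on the leftmost head = syllable 1.
Secondary stress on 3, 4, 5, 8, 9: ˈme:f.mu.ˌre:.ˌlom.ˌba:.fe.ki.ˌpa.ˌbal.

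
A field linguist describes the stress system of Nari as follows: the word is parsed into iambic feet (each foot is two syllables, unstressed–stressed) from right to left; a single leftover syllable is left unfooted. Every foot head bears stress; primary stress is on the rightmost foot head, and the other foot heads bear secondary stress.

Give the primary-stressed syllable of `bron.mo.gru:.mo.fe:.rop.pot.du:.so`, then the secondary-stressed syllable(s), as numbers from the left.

primary 9, secondary 3, 5, 7

Parse right to left into iambic (σˈσ) feet: bron (mo.ˈgru:) (mo.ˈfe:) (rop.ˈpot) (du:.ˈso). Syllable 1 is left unfooted.
Foot heads (stressed positions): 3, 5, 7, 9.
End Rule Rightmost: primary stress on the rightmost head = syllable 9.
Secondary stress on 3, 5, 7: bron.mo.ˌgru:.mo.ˌfe:.rop.ˌpot.du:.ˈso.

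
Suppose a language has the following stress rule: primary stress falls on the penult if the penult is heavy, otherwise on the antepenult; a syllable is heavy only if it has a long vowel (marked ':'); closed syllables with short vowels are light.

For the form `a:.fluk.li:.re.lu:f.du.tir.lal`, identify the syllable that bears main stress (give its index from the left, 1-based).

Weights: 6 du L, 7 tir L, 8 lal L.
The penult (syllable 7, tir) is light, so stress falls on the antepenult (syllable 6, du).
Primary stress: syllable 6 → a:.fluk.li:.re.lu:f.ˈdu.tir.lal.

6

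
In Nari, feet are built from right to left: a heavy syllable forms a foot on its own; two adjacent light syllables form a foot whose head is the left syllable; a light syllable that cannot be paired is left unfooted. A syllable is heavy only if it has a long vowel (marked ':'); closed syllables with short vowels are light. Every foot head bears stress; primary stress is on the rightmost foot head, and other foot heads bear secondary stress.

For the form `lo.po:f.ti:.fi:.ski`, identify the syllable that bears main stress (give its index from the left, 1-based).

Weights: 1 lo L, 2 po:f H, 3 ti: H, 4 fi: H, 5 ski L.
Parse right to left (heavy = foot alone; LL = one foot; stranded L unfooted): lo (ˈpo:f) (ˈti:) (ˈfi:) ski.
Foot heads: 2, 3, 4.
Primary stress on the rightmost head = syllable 4.
Primary stress: syllable 4 → lo.po:f.ti:.ˈfi:.ski.

4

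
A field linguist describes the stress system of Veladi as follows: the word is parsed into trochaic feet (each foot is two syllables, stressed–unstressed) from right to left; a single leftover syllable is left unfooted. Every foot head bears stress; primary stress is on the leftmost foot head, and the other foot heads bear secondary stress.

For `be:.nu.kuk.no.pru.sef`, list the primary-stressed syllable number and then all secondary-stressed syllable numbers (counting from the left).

Parse right to left into trochaic (ˈσσ) feet: (ˈbe:.nu) (ˈkuk.no) (ˈpru.sef).
Foot heads (stressed positions): 1, 3, 5.
End Rule Leftmost: primary stress on the leftmost head = syllable 1.
Secondary stress on 3, 5: ˈbe:.nu.ˌkuk.no.ˌpru.sef.

primary 1, secondary 3, 5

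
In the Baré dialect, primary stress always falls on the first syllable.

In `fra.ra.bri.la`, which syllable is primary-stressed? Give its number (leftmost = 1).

The word has 4 syllables; the first syllable is syllable 1 (fra).
Primary stress: syllable 1 → ˈfra.ra.bri.la.

1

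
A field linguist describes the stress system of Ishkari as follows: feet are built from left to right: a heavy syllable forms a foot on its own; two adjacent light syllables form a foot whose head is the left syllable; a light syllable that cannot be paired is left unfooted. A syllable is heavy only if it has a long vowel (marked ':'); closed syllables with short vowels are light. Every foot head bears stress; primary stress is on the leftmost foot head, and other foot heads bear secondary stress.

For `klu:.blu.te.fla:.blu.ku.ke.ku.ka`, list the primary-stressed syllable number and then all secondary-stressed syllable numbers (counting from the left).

primary 1, secondary 2, 4, 5, 7

Weights: 1 klu: H, 2 blu L, 3 te L, 4 fla: H, 5 blu L, 6 ku L, 7 ke L, 8 ku L, 9 ka L.
Parse left to right (heavy = foot alone; LL = one foot; stranded L unfooted): (ˈklu:) (ˈblu.te) (ˈfla:) (ˈblu.ku) (ˈke.ku) ka.
Foot heads: 1, 2, 4, 5, 7.
Primary stress on the leftmost head = syllable 1.
Secondary stress on 2, 4, 5, 7: ˈklu:.ˌblu.te.ˌfla:.ˌblu.ku.ˌke.ku.ka.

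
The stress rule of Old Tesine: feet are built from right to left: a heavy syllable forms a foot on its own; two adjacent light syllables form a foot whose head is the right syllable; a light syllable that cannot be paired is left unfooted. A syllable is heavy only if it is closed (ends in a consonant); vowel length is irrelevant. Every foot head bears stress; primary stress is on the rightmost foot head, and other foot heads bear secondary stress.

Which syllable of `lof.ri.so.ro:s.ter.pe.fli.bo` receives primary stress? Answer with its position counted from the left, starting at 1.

Weights: 1 lof H, 2 ri L, 3 so L, 4 ro:s H, 5 ter H, 6 pe L, 7 fli L, 8 bo L.
Parse right to left (heavy = foot alone; LL = one foot; stranded L unfooted): (ˈlof) (ri.ˈso) (ˈro:s) (ˈter) pe (fli.ˈbo).
Foot heads: 1, 3, 4, 5, 8.
Primary stress on the rightmost head = syllable 8.
Primary stress: syllable 8 → lof.ri.so.ro:s.ter.pe.fli.ˈbo.

8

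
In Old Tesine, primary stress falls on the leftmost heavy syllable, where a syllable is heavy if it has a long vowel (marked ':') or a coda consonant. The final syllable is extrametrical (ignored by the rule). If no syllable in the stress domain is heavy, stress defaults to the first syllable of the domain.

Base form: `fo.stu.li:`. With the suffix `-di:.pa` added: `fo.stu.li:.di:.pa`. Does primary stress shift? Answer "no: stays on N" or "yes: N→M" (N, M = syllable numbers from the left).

Base `fo.stu.li:` (3 syllables):
  The final syllable (3, li:) is extrametrical; the stress domain is syllables 1–2.
  Weights: 1 fo L, 2 stu L.
  No heavy syllable in the domain; default to the first syllable of the domain = syllable 1.
  → primary stress on syllable 1.
Suffixed `fo.stu.li:.di:.pa` (5 syllables):
  The final syllable (5, pa) is extrametrical; the stress domain is syllables 1–4.
  Weights: 1 fo L, 2 stu L, 3 li: H, 4 di: H.
  Heavy syllables in the domain: 3, 4. The leftmost is syllable 3 (li:).
  → primary stress on syllable 3.

yes: 1→3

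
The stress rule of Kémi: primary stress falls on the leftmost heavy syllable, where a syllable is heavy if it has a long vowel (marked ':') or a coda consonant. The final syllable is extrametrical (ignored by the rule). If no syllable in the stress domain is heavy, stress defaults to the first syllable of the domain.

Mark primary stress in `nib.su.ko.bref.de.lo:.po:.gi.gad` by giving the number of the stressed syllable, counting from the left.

1

The final syllable (9, gad) is extrametrical; the stress domain is syllables 1–8.
Weights: 1 nib H, 2 su L, 3 ko L, 4 bref H, 5 de L, 6 lo: H, 7 po: H, 8 gi L.
Heavy syllables in the domain: 1, 4, 6, 7. The leftmost is syllable 1 (nib).
Primary stress: syllable 1 → ˈnib.su.ko.bref.de.lo:.po:.gi.gad.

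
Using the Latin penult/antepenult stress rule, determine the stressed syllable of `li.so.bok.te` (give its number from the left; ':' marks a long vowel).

Classical Latin: stress the penult if heavy (long vowel or closed), else the antepenult.
Weights: 2 so L, 3 bok H, 4 te L.
The penult (syllable 3, bok) is heavy, so it takes stress.
Stress on syllable 3: li.so.ˈbok.te.

3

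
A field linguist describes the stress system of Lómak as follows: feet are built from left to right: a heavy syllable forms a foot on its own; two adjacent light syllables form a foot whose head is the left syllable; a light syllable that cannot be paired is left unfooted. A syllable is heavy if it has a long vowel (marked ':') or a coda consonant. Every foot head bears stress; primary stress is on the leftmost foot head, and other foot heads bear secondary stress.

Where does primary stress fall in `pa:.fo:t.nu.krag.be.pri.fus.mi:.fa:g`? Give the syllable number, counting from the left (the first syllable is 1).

1

Weights: 1 pa: H, 2 fo:t H, 3 nu L, 4 krag H, 5 be L, 6 pri L, 7 fus H, 8 mi: H, 9 fa:g H.
Parse left to right (heavy = foot alone; LL = one foot; stranded L unfooted): (ˈpa:) (ˈfo:t) nu (ˈkrag) (ˈbe.pri) (ˈfus) (ˈmi:) (ˈfa:g).
Foot heads: 1, 2, 4, 5, 7, 8, 9.
Primary stress on the leftmost head = syllable 1.
Primary stress: syllable 1 → ˈpa:.fo:t.nu.krag.be.pri.fus.mi:.fa:g.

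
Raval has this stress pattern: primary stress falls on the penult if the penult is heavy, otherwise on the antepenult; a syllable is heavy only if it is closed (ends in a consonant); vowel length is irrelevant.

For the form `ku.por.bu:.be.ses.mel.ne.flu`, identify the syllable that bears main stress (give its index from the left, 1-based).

6

Weights: 6 mel H, 7 ne L, 8 flu L.
The penult (syllable 7, ne) is light, so stress falls on the antepenult (syllable 6, mel).
Primary stress: syllable 6 → ku.por.bu:.be.ses.ˈmel.ne.flu.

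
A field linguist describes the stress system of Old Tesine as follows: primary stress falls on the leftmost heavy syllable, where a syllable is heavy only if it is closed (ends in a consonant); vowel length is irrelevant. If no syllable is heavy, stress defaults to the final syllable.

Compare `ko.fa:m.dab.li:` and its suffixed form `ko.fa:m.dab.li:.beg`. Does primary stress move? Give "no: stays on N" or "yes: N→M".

Base `ko.fa:m.dab.li:` (4 syllables):
  Weights: 1 ko L, 2 fa:m H, 3 dab H, 4 li: L.
  Heavy syllables in the domain: 2, 3. The leftmost is syllable 2 (fa:m).
  → primary stress on syllable 2.
Suffixed `ko.fa:m.dab.li:.beg` (5 syllables):
  Weights: 1 ko L, 2 fa:m H, 3 dab H, 4 li: L, 5 beg H.
  Heavy syllables in the domain: 2, 3, 5. The leftmost is syllable 2 (fa:m).
  → primary stress on syllable 2.

no: stays on 2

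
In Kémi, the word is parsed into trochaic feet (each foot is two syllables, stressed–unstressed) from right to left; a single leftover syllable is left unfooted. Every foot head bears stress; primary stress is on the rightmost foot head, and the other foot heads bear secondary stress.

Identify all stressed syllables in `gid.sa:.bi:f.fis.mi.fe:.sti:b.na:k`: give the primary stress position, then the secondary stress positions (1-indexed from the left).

primary 7, secondary 1, 3, 5

Parse right to left into trochaic (ˈσσ) feet: (ˈgid.sa:) (ˈbi:f.fis) (ˈmi.fe:) (ˈsti:b.na:k).
Foot heads (stressed positions): 1, 3, 5, 7.
End Rule Rightmost: primary stress on the rightmost head = syllable 7.
Secondary stress on 1, 3, 5: ˌgid.sa:.ˌbi:f.fis.ˌmi.fe:.ˈsti:b.na:k.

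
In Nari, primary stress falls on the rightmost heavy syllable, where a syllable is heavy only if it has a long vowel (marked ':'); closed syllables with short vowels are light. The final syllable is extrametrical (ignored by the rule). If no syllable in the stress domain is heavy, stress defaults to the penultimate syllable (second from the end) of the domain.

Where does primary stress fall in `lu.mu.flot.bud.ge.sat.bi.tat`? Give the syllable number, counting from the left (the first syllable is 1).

The final syllable (8, tat) is extrametrical; the stress domain is syllables 1–7.
Weights: 1 lu L, 2 mu L, 3 flot L, 4 bud L, 5 ge L, 6 sat L, 7 bi L.
No heavy syllable in the domain; default to the penultimate syllable (second from the end) of the domain = syllable 6.
Primary stress: syllable 6 → lu.mu.flot.bud.ge.ˈsat.bi.tat.

6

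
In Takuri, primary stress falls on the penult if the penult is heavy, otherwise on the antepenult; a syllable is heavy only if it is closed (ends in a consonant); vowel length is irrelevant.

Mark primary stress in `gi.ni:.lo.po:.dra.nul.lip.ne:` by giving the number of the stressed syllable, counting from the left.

7

Weights: 6 nul H, 7 lip H, 8 ne: L.
The penult (syllable 7, lip) is heavy, so it takes stress.
Primary stress: syllable 7 → gi.ni:.lo.po:.dra.nul.ˈlip.ne:.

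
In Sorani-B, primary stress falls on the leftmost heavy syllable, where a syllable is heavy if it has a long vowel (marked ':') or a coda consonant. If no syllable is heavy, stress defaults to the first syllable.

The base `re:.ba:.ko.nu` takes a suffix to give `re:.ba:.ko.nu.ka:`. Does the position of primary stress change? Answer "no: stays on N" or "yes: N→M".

Base `re:.ba:.ko.nu` (4 syllables):
  Weights: 1 re: H, 2 ba: H, 3 ko L, 4 nu L.
  Heavy syllables in the domain: 1, 2. The leftmost is syllable 1 (re:).
  → primary stress on syllable 1.
Suffixed `re:.ba:.ko.nu.ka:` (5 syllables):
  Weights: 1 re: H, 2 ba: H, 3 ko L, 4 nu L, 5 ka: H.
  Heavy syllables in the domain: 1, 2, 5. The leftmost is syllable 1 (re:).
  → primary stress on syllable 1.

no: stays on 1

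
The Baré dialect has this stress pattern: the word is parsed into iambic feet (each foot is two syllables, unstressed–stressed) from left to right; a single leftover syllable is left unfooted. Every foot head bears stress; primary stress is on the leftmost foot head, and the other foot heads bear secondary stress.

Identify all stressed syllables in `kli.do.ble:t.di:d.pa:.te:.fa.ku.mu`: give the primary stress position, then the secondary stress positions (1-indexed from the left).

primary 2, secondary 4, 6, 8

Parse left to right into iambic (σˈσ) feet: (kli.ˈdo) (ble:t.ˈdi:d) (pa:.ˈte:) (fa.ˈku) mu. Syllable 9 is left unfooted.
Foot heads (stressed positions): 2, 4, 6, 8.
End Rule Leftmost: primary stress on the leftmost head = syllable 2.
Secondary stress on 4, 6, 8: kli.ˈdo.ble:t.ˌdi:d.pa:.ˌte:.fa.ˌku.mu.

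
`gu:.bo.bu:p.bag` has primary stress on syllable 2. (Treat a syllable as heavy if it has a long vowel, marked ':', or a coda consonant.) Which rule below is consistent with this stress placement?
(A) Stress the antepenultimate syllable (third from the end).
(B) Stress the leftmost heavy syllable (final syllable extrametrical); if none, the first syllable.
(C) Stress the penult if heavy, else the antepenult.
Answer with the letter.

Rule A → syllable 2 ✓.
Rule B → syllable 1 (observed: 2).
Rule C → syllable 3 (observed: 2).

A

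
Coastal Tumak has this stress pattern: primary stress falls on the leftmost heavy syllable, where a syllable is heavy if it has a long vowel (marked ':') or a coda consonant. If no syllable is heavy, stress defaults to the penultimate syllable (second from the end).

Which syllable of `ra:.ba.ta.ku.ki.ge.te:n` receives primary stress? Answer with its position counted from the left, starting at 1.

1

Weights: 1 ra: H, 2 ba L, 3 ta L, 4 ku L, 5 ki L, 6 ge L, 7 te:n H.
Heavy syllables in the domain: 1, 7. The leftmost is syllable 1 (ra:).
Primary stress: syllable 1 → ˈra:.ba.ta.ku.ki.ge.te:n.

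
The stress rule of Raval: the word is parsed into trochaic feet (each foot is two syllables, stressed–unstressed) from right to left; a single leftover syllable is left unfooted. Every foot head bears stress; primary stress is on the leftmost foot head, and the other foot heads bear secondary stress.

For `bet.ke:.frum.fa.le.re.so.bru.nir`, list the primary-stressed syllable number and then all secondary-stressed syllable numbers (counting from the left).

primary 2, secondary 4, 6, 8

Parse right to left into trochaic (ˈσσ) feet: bet (ˈke:.frum) (ˈfa.le) (ˈre.so) (ˈbru.nir). Syllable 1 is left unfooted.
Foot heads (stressed positions): 2, 4, 6, 8.
End Rule Leftmost: primary stress on the leftmost head = syllable 2.
Secondary stress on 4, 6, 8: bet.ˈke:.frum.ˌfa.le.ˌre.so.ˌbru.nir.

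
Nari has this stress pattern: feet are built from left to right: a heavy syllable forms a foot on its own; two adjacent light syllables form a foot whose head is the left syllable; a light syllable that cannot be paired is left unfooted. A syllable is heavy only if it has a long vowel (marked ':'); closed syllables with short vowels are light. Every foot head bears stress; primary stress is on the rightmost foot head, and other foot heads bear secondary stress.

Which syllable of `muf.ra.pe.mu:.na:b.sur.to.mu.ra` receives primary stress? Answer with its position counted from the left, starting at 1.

8

Weights: 1 muf L, 2 ra L, 3 pe L, 4 mu: H, 5 na:b H, 6 sur L, 7 to L, 8 mu L, 9 ra L.
Parse left to right (heavy = foot alone; LL = one foot; stranded L unfooted): (ˈmuf.ra) pe (ˈmu:) (ˈna:b) (ˈsur.to) (ˈmu.ra).
Foot heads: 1, 4, 5, 6, 8.
Primary stress on the rightmost head = syllable 8.
Primary stress: syllable 8 → muf.ra.pe.mu:.na:b.sur.to.ˈmu.ra.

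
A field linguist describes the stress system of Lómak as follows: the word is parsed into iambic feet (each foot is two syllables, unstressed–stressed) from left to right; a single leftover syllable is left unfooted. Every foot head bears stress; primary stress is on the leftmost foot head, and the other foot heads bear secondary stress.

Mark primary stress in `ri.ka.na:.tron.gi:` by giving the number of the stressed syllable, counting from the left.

2

Parse left to right into iambic (σˈσ) feet: (ri.ˈka) (na:.ˈtron) gi:. Syllable 5 is left unfooted.
Foot heads (stressed positions): 2, 4.
End Rule Leftmost: primary stress on the leftmost head = syllable 2.
Primary stress: syllable 2 → ri.ˈka.na:.tron.gi:.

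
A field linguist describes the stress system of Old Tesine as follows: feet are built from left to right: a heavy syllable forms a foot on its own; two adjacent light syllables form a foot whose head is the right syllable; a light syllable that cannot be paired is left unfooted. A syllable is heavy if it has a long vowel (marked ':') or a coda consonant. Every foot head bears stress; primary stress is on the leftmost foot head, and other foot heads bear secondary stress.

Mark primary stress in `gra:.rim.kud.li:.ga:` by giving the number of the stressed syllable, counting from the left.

Weights: 1 gra: H, 2 rim H, 3 kud H, 4 li: H, 5 ga: H.
Parse left to right (heavy = foot alone; LL = one foot; stranded L unfooted): (ˈgra:) (ˈrim) (ˈkud) (ˈli:) (ˈga:).
Foot heads: 1, 2, 3, 4, 5.
Primary stress on the leftmost head = syllable 1.
Primary stress: syllable 1 → ˈgra:.rim.kud.li:.ga:.

1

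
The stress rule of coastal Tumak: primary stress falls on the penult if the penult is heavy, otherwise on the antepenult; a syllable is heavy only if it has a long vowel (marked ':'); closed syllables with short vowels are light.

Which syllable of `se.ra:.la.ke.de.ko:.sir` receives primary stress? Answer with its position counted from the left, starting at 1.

6

Weights: 5 de L, 6 ko: H, 7 sir L.
The penult (syllable 6, ko:) is heavy, so it takes stress.
Primary stress: syllable 6 → se.ra:.la.ke.de.ˈko:.sir.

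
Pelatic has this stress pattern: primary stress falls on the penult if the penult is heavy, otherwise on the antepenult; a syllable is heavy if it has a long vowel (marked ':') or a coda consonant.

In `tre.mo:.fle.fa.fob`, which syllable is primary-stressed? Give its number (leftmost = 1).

Weights: 3 fle L, 4 fa L, 5 fob H.
The penult (syllable 4, fa) is light, so stress falls on the antepenult (syllable 3, fle).
Primary stress: syllable 3 → tre.mo:.ˈfle.fa.fob.

3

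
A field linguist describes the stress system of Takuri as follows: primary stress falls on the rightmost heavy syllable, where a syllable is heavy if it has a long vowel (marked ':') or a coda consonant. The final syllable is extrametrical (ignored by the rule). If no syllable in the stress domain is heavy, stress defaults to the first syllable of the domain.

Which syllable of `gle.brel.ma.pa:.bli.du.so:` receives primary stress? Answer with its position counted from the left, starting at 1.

4

The final syllable (7, so:) is extrametrical; the stress domain is syllables 1–6.
Weights: 1 gle L, 2 brel H, 3 ma L, 4 pa: H, 5 bli L, 6 du L.
Heavy syllables in the domain: 2, 4. The rightmost is syllable 4 (pa:).
Primary stress: syllable 4 → gle.brel.ma.ˈpa:.bli.du.so:.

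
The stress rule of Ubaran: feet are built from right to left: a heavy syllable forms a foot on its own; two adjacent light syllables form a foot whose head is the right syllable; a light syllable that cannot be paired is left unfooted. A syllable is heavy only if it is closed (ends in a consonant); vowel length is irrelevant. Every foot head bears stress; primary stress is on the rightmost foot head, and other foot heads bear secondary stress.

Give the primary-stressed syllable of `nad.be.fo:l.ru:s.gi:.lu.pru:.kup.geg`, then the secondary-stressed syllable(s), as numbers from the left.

Weights: 1 nad H, 2 be L, 3 fo:l H, 4 ru:s H, 5 gi: L, 6 lu L, 7 pru: L, 8 kup H, 9 geg H.
Parse right to left (heavy = foot alone; LL = one foot; stranded L unfooted): (ˈnad) be (ˈfo:l) (ˈru:s) gi: (lu.ˈpru:) (ˈkup) (ˈgeg).
Foot heads: 1, 3, 4, 7, 8, 9.
Primary stress on the rightmost head = syllable 9.
Secondary stress on 1, 3, 4, 7, 8: ˌnad.be.ˌfo:l.ˌru:s.gi:.lu.ˌpru:.ˌkup.ˈgeg.

primary 9, secondary 1, 3, 4, 7, 8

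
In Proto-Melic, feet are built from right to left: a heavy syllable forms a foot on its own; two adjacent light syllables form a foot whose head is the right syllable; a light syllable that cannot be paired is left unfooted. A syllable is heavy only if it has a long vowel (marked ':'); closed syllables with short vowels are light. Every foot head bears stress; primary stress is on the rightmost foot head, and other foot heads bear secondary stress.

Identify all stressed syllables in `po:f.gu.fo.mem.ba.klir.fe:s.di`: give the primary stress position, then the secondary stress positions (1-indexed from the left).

primary 7, secondary 1, 4, 6

Weights: 1 po:f H, 2 gu L, 3 fo L, 4 mem L, 5 ba L, 6 klir L, 7 fe:s H, 8 di L.
Parse right to left (heavy = foot alone; LL = one foot; stranded L unfooted): (ˈpo:f) gu (fo.ˈmem) (ba.ˈklir) (ˈfe:s) di.
Foot heads: 1, 4, 6, 7.
Primary stress on the rightmost head = syllable 7.
Secondary stress on 1, 4, 6: ˌpo:f.gu.fo.ˌmem.ba.ˌklir.ˈfe:s.di.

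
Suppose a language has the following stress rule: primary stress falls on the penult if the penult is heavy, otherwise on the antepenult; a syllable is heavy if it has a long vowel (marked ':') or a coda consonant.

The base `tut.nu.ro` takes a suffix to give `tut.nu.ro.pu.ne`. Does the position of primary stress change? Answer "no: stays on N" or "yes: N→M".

yes: 1→3

Base `tut.nu.ro` (3 syllables):
  Weights: 1 tut H, 2 nu L, 3 ro L.
  The penult (syllable 2, nu) is light, so stress falls on the antepenult (syllable 1, tut).
  → primary stress on syllable 1.
Suffixed `tut.nu.ro.pu.ne` (5 syllables):
  Weights: 3 ro L, 4 pu L, 5 ne L.
  The penult (syllable 4, pu) is light, so stress falls on the antepenult (syllable 3, ro).
  → primary stress on syllable 3.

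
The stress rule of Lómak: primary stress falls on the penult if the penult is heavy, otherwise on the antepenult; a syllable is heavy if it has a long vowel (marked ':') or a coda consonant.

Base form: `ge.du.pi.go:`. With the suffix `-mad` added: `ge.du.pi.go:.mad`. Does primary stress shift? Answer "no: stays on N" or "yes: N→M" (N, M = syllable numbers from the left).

Base `ge.du.pi.go:` (4 syllables):
  Weights: 2 du L, 3 pi L, 4 go: H.
  The penult (syllable 3, pi) is light, so stress falls on the antepenult (syllable 2, du).
  → primary stress on syllable 2.
Suffixed `ge.du.pi.go:.mad` (5 syllables):
  Weights: 3 pi L, 4 go: H, 5 mad H.
  The penult (syllable 4, go:) is heavy, so it takes stress.
  → primary stress on syllable 4.

yes: 2→4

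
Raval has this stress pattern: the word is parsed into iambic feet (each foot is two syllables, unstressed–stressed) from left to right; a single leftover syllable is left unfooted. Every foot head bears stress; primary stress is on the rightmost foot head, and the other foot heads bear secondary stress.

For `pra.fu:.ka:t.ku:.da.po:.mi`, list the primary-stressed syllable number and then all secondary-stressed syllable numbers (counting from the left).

Parse left to right into iambic (σˈσ) feet: (pra.ˈfu:) (ka:t.ˈku:) (da.ˈpo:) mi. Syllable 7 is left unfooted.
Foot heads (stressed positions): 2, 4, 6.
End Rule Rightmost: primary stress on the rightmost head = syllable 6.
Secondary stress on 2, 4: pra.ˌfu:.ka:t.ˌku:.da.ˈpo:.mi.

primary 6, secondary 2, 4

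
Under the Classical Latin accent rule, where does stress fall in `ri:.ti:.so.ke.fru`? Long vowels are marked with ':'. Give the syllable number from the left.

Classical Latin: stress the penult if heavy (long vowel or closed), else the antepenult.
Weights: 3 so L, 4 ke L, 5 fru L.
The penult (syllable 4, ke) is light, so stress falls on the antepenult (syllable 3, so).
Stress on syllable 3: ri:.ti:.ˈso.ke.fru.

3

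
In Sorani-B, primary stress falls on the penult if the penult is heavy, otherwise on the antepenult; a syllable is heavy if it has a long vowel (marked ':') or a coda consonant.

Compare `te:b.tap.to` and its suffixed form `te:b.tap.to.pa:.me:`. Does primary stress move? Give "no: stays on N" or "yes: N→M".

Base `te:b.tap.to` (3 syllables):
  Weights: 1 te:b H, 2 tap H, 3 to L.
  The penult (syllable 2, tap) is heavy, so it takes stress.
  → primary stress on syllable 2.
Suffixed `te:b.tap.to.pa:.me:` (5 syllables):
  Weights: 3 to L, 4 pa: H, 5 me: H.
  The penult (syllable 4, pa:) is heavy, so it takes stress.
  → primary stress on syllable 4.

yes: 2→4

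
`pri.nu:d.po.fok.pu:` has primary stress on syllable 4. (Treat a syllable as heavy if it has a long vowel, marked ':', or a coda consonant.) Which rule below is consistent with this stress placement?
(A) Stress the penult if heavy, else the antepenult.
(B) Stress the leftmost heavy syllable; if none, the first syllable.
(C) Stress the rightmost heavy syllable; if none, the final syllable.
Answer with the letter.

Rule A → syllable 4 ✓.
Rule B → syllable 2 (observed: 4).
Rule C → syllable 5 (observed: 4).

A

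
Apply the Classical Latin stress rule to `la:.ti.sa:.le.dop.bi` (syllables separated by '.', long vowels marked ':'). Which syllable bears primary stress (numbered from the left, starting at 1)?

5

Classical Latin: stress the penult if heavy (long vowel or closed), else the antepenult.
Weights: 4 le L, 5 dop H, 6 bi L.
The penult (syllable 5, dop) is heavy, so it takes stress.
Stress on syllable 5: la:.ti.sa:.le.ˈdop.bi.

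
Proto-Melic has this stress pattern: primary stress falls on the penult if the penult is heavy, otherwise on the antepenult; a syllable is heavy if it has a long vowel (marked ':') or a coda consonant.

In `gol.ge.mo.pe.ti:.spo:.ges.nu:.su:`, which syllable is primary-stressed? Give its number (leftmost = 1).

8

Weights: 7 ges H, 8 nu: H, 9 su: H.
The penult (syllable 8, nu:) is heavy, so it takes stress.
Primary stress: syllable 8 → gol.ge.mo.pe.ti:.spo:.ges.ˈnu:.su:.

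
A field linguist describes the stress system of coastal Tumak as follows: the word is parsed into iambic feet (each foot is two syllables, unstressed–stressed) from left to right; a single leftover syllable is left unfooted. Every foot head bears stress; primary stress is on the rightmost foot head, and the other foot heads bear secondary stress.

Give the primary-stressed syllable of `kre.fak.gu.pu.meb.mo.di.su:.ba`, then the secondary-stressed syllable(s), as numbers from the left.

primary 8, secondary 2, 4, 6

Parse left to right into iambic (σˈσ) feet: (kre.ˈfak) (gu.ˈpu) (meb.ˈmo) (di.ˈsu:) ba. Syllable 9 is left unfooted.
Foot heads (stressed positions): 2, 4, 6, 8.
End Rule Rightmost: primary stress on the rightmost head = syllable 8.
Secondary stress on 2, 4, 6: kre.ˌfak.gu.ˌpu.meb.ˌmo.di.ˈsu:.ba.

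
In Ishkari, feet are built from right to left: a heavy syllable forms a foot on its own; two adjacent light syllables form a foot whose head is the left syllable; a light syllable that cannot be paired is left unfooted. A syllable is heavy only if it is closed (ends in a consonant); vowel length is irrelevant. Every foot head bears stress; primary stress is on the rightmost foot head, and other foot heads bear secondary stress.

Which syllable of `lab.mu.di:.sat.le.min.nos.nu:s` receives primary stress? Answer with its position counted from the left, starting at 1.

8

Weights: 1 lab H, 2 mu L, 3 di: L, 4 sat H, 5 le L, 6 min H, 7 nos H, 8 nu:s H.
Parse right to left (heavy = foot alone; LL = one foot; stranded L unfooted): (ˈlab) (ˈmu.di:) (ˈsat) le (ˈmin) (ˈnos) (ˈnu:s).
Foot heads: 1, 2, 4, 6, 7, 8.
Primary stress on the rightmost head = syllable 8.
Primary stress: syllable 8 → lab.mu.di:.sat.le.min.nos.ˈnu:s.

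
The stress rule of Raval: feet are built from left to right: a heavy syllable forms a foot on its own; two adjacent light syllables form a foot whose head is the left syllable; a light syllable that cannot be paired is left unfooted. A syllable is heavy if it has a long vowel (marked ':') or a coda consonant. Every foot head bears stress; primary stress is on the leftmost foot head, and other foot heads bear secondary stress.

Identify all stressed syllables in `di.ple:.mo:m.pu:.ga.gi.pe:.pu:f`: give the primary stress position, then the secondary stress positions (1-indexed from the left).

Weights: 1 di L, 2 ple: H, 3 mo:m H, 4 pu: H, 5 ga L, 6 gi L, 7 pe: H, 8 pu:f H.
Parse left to right (heavy = foot alone; LL = one foot; stranded L unfooted): di (ˈple:) (ˈmo:m) (ˈpu:) (ˈga.gi) (ˈpe:) (ˈpu:f).
Foot heads: 2, 3, 4, 5, 7, 8.
Primary stress on the leftmost head = syllable 2.
Secondary stress on 3, 4, 5, 7, 8: di.ˈple:.ˌmo:m.ˌpu:.ˌga.gi.ˌpe:.ˌpu:f.

primary 2, secondary 3, 4, 5, 7, 8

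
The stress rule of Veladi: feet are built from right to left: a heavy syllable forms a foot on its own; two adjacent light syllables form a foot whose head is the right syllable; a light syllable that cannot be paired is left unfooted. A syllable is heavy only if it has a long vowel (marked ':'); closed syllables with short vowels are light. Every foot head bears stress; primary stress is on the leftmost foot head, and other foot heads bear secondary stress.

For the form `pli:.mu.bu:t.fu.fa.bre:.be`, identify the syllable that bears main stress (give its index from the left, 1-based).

Weights: 1 pli: H, 2 mu L, 3 bu:t H, 4 fu L, 5 fa L, 6 bre: H, 7 be L.
Parse right to left (heavy = foot alone; LL = one foot; stranded L unfooted): (ˈpli:) mu (ˈbu:t) (fu.ˈfa) (ˈbre:) be.
Foot heads: 1, 3, 5, 6.
Primary stress on the leftmost head = syllable 1.
Primary stress: syllable 1 → ˈpli:.mu.bu:t.fu.fa.bre:.be.

1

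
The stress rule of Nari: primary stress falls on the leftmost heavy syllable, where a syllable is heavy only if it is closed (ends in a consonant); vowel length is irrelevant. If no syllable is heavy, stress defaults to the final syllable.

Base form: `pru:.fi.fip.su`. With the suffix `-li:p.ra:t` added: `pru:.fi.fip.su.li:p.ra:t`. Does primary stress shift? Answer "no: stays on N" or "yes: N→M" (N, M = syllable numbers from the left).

no: stays on 3

Base `pru:.fi.fip.su` (4 syllables):
  Weights: 1 pru: L, 2 fi L, 3 fip H, 4 su L.
  Heavy syllables in the domain: 3. The leftmost is syllable 3 (fip).
  → primary stress on syllable 3.
Suffixed `pru:.fi.fip.su.li:p.ra:t` (6 syllables):
  Weights: 1 pru: L, 2 fi L, 3 fip H, 4 su L, 5 li:p H, 6 ra:t H.
  Heavy syllables in the domain: 3, 5, 6. The leftmost is syllable 3 (fip).
  → primary stress on syllable 3.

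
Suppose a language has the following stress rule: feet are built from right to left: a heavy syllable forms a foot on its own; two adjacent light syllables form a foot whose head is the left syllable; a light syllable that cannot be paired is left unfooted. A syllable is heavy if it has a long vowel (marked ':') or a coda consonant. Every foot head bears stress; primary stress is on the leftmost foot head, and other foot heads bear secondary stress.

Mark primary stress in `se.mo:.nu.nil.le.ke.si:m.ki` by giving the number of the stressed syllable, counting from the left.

2

Weights: 1 se L, 2 mo: H, 3 nu L, 4 nil H, 5 le L, 6 ke L, 7 si:m H, 8 ki L.
Parse right to left (heavy = foot alone; LL = one foot; stranded L unfooted): se (ˈmo:) nu (ˈnil) (ˈle.ke) (ˈsi:m) ki.
Foot heads: 2, 4, 5, 7.
Primary stress on the leftmost head = syllable 2.
Primary stress: syllable 2 → se.ˈmo:.nu.nil.le.ke.si:m.ki.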